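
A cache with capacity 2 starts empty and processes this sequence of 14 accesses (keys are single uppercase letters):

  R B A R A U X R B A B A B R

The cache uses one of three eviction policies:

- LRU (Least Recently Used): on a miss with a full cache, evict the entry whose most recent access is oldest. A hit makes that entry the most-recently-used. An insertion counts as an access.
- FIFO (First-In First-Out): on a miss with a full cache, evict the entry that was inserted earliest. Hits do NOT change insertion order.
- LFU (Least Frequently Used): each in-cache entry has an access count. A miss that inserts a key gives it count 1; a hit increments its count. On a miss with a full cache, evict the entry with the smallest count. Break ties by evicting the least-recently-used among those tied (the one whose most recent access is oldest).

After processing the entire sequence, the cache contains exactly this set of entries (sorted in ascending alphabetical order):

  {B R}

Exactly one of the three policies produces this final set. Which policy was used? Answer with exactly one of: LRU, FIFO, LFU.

Simulating under each policy and comparing final sets:
  LRU: final set = {B R} -> MATCHES target
  FIFO: final set = {A R} -> differs
  LFU: final set = {A R} -> differs
Only LRU produces the target set.

Answer: LRU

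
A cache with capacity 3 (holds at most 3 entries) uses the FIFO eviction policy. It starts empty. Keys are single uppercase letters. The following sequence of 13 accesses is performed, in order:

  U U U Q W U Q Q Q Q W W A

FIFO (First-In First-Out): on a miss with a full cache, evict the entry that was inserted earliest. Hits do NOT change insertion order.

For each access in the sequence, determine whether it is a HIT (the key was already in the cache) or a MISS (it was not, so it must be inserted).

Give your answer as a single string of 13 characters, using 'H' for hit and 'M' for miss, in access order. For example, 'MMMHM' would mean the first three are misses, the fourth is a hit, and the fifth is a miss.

FIFO simulation (capacity=3):
  1. access U: MISS. Cache (old->new): [U]
  2. access U: HIT. Cache (old->new): [U]
  3. access U: HIT. Cache (old->new): [U]
  4. access Q: MISS. Cache (old->new): [U Q]
  5. access W: MISS. Cache (old->new): [U Q W]
  6. access U: HIT. Cache (old->new): [U Q W]
  7. access Q: HIT. Cache (old->new): [U Q W]
  8. access Q: HIT. Cache (old->new): [U Q W]
  9. access Q: HIT. Cache (old->new): [U Q W]
  10. access Q: HIT. Cache (old->new): [U Q W]
  11. access W: HIT. Cache (old->new): [U Q W]
  12. access W: HIT. Cache (old->new): [U Q W]
  13. access A: MISS, evict U. Cache (old->new): [Q W A]
Total: 9 hits, 4 misses, 1 evictions

Answer: MHHMMHHHHHHHM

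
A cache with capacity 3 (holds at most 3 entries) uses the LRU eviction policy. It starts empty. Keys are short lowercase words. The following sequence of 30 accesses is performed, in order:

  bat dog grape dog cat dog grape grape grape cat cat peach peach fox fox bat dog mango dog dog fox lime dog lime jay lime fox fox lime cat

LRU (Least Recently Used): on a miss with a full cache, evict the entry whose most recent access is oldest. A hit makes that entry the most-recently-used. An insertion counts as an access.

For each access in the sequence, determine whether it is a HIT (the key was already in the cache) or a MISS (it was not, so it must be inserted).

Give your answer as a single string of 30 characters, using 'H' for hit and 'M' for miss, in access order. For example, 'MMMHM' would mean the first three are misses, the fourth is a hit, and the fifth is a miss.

LRU simulation (capacity=3):
  1. access bat: MISS. Cache (LRU->MRU): [bat]
  2. access dog: MISS. Cache (LRU->MRU): [bat dog]
  3. access grape: MISS. Cache (LRU->MRU): [bat dog grape]
  4. access dog: HIT. Cache (LRU->MRU): [bat grape dog]
  5. access cat: MISS, evict bat. Cache (LRU->MRU): [grape dog cat]
  6. access dog: HIT. Cache (LRU->MRU): [grape cat dog]
  7. access grape: HIT. Cache (LRU->MRU): [cat dog grape]
  8. access grape: HIT. Cache (LRU->MRU): [cat dog grape]
  9. access grape: HIT. Cache (LRU->MRU): [cat dog grape]
  10. access cat: HIT. Cache (LRU->MRU): [dog grape cat]
  11. access cat: HIT. Cache (LRU->MRU): [dog grape cat]
  12. access peach: MISS, evict dog. Cache (LRU->MRU): [grape cat peach]
  13. access peach: HIT. Cache (LRU->MRU): [grape cat peach]
  14. access fox: MISS, evict grape. Cache (LRU->MRU): [cat peach fox]
  15. access fox: HIT. Cache (LRU->MRU): [cat peach fox]
  16. access bat: MISS, evict cat. Cache (LRU->MRU): [peach fox bat]
  17. access dog: MISS, evict peach. Cache (LRU->MRU): [fox bat dog]
  18. access mango: MISS, evict fox. Cache (LRU->MRU): [bat dog mango]
  19. access dog: HIT. Cache (LRU->MRU): [bat mango dog]
  20. access dog: HIT. Cache (LRU->MRU): [bat mango dog]
  21. access fox: MISS, evict bat. Cache (LRU->MRU): [mango dog fox]
  22. access lime: MISS, evict mango. Cache (LRU->MRU): [dog fox lime]
  23. access dog: HIT. Cache (LRU->MRU): [fox lime dog]
  24. access lime: HIT. Cache (LRU->MRU): [fox dog lime]
  25. access jay: MISS, evict fox. Cache (LRU->MRU): [dog lime jay]
  26. access lime: HIT. Cache (LRU->MRU): [dog jay lime]
  27. access fox: MISS, evict dog. Cache (LRU->MRU): [jay lime fox]
  28. access fox: HIT. Cache (LRU->MRU): [jay lime fox]
  29. access lime: HIT. Cache (LRU->MRU): [jay fox lime]
  30. access cat: MISS, evict jay. Cache (LRU->MRU): [fox lime cat]
Total: 16 hits, 14 misses, 11 evictions

Answer: MMMHMHHHHHHMHMHMMMHHMMHHMHMHHM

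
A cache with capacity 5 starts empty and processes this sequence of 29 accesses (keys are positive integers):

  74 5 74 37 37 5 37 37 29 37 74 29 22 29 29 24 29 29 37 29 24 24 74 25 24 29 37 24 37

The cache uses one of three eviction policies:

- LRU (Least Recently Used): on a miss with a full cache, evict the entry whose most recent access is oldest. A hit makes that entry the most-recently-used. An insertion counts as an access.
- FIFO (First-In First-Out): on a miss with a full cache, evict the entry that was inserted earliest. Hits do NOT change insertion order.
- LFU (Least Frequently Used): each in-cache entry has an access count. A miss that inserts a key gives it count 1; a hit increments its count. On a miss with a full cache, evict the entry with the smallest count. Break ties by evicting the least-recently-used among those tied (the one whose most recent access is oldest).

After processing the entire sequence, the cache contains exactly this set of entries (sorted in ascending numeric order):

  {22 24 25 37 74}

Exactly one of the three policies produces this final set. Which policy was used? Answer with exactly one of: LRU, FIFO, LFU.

Answer: FIFO

Derivation:
Simulating under each policy and comparing final sets:
  LRU: final set = {24 25 29 37 74} -> differs
  FIFO: final set = {22 24 25 37 74} -> MATCHES target
  LFU: final set = {24 25 29 37 74} -> differs
Only FIFO produces the target set.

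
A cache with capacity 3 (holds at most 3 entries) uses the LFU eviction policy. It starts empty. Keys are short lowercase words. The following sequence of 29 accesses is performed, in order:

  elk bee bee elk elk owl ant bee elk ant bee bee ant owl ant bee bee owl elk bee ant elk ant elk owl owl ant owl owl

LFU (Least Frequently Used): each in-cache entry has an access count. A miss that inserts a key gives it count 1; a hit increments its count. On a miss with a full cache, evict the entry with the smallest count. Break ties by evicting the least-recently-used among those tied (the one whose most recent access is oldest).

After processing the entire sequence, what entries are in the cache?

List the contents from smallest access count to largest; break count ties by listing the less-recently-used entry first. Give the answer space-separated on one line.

LFU simulation (capacity=3):
  1. access elk: MISS. Cache: [elk(c=1)]
  2. access bee: MISS. Cache: [elk(c=1) bee(c=1)]
  3. access bee: HIT, count now 2. Cache: [elk(c=1) bee(c=2)]
  4. access elk: HIT, count now 2. Cache: [bee(c=2) elk(c=2)]
  5. access elk: HIT, count now 3. Cache: [bee(c=2) elk(c=3)]
  6. access owl: MISS. Cache: [owl(c=1) bee(c=2) elk(c=3)]
  7. access ant: MISS, evict owl(c=1). Cache: [ant(c=1) bee(c=2) elk(c=3)]
  8. access bee: HIT, count now 3. Cache: [ant(c=1) elk(c=3) bee(c=3)]
  9. access elk: HIT, count now 4. Cache: [ant(c=1) bee(c=3) elk(c=4)]
  10. access ant: HIT, count now 2. Cache: [ant(c=2) bee(c=3) elk(c=4)]
  11. access bee: HIT, count now 4. Cache: [ant(c=2) elk(c=4) bee(c=4)]
  12. access bee: HIT, count now 5. Cache: [ant(c=2) elk(c=4) bee(c=5)]
  13. access ant: HIT, count now 3. Cache: [ant(c=3) elk(c=4) bee(c=5)]
  14. access owl: MISS, evict ant(c=3). Cache: [owl(c=1) elk(c=4) bee(c=5)]
  15. access ant: MISS, evict owl(c=1). Cache: [ant(c=1) elk(c=4) bee(c=5)]
  16. access bee: HIT, count now 6. Cache: [ant(c=1) elk(c=4) bee(c=6)]
  17. access bee: HIT, count now 7. Cache: [ant(c=1) elk(c=4) bee(c=7)]
  18. access owl: MISS, evict ant(c=1). Cache: [owl(c=1) elk(c=4) bee(c=7)]
  19. access elk: HIT, count now 5. Cache: [owl(c=1) elk(c=5) bee(c=7)]
  20. access bee: HIT, count now 8. Cache: [owl(c=1) elk(c=5) bee(c=8)]
  21. access ant: MISS, evict owl(c=1). Cache: [ant(c=1) elk(c=5) bee(c=8)]
  22. access elk: HIT, count now 6. Cache: [ant(c=1) elk(c=6) bee(c=8)]
  23. access ant: HIT, count now 2. Cache: [ant(c=2) elk(c=6) bee(c=8)]
  24. access elk: HIT, count now 7. Cache: [ant(c=2) elk(c=7) bee(c=8)]
  25. access owl: MISS, evict ant(c=2). Cache: [owl(c=1) elk(c=7) bee(c=8)]
  26. access owl: HIT, count now 2. Cache: [owl(c=2) elk(c=7) bee(c=8)]
  27. access ant: MISS, evict owl(c=2). Cache: [ant(c=1) elk(c=7) bee(c=8)]
  28. access owl: MISS, evict ant(c=1). Cache: [owl(c=1) elk(c=7) bee(c=8)]
  29. access owl: HIT, count now 2. Cache: [owl(c=2) elk(c=7) bee(c=8)]
Total: 18 hits, 11 misses, 8 evictions

Answer: owl elk bee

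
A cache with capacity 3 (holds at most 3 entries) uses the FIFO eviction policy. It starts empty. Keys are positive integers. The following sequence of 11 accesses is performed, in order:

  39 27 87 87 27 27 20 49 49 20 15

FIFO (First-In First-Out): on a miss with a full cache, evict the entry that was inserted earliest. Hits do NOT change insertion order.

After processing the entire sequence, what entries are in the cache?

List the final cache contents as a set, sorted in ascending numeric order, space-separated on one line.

Answer: 15 20 49

Derivation:
FIFO simulation (capacity=3):
  1. access 39: MISS. Cache (old->new): [39]
  2. access 27: MISS. Cache (old->new): [39 27]
  3. access 87: MISS. Cache (old->new): [39 27 87]
  4. access 87: HIT. Cache (old->new): [39 27 87]
  5. access 27: HIT. Cache (old->new): [39 27 87]
  6. access 27: HIT. Cache (old->new): [39 27 87]
  7. access 20: MISS, evict 39. Cache (old->new): [27 87 20]
  8. access 49: MISS, evict 27. Cache (old->new): [87 20 49]
  9. access 49: HIT. Cache (old->new): [87 20 49]
  10. access 20: HIT. Cache (old->new): [87 20 49]
  11. access 15: MISS, evict 87. Cache (old->new): [20 49 15]
Total: 5 hits, 6 misses, 3 evictions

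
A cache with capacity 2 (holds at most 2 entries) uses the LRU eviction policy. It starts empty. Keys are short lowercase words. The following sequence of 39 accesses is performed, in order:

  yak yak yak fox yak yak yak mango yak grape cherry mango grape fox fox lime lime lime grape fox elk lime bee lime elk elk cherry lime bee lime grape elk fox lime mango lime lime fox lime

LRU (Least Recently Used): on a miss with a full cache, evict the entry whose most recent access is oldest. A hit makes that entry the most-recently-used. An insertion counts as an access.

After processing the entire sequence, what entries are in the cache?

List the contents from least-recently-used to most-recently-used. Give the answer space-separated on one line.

Answer: fox lime

Derivation:
LRU simulation (capacity=2):
  1. access yak: MISS. Cache (LRU->MRU): [yak]
  2. access yak: HIT. Cache (LRU->MRU): [yak]
  3. access yak: HIT. Cache (LRU->MRU): [yak]
  4. access fox: MISS. Cache (LRU->MRU): [yak fox]
  5. access yak: HIT. Cache (LRU->MRU): [fox yak]
  6. access yak: HIT. Cache (LRU->MRU): [fox yak]
  7. access yak: HIT. Cache (LRU->MRU): [fox yak]
  8. access mango: MISS, evict fox. Cache (LRU->MRU): [yak mango]
  9. access yak: HIT. Cache (LRU->MRU): [mango yak]
  10. access grape: MISS, evict mango. Cache (LRU->MRU): [yak grape]
  11. access cherry: MISS, evict yak. Cache (LRU->MRU): [grape cherry]
  12. access mango: MISS, evict grape. Cache (LRU->MRU): [cherry mango]
  13. access grape: MISS, evict cherry. Cache (LRU->MRU): [mango grape]
  14. access fox: MISS, evict mango. Cache (LRU->MRU): [grape fox]
  15. access fox: HIT. Cache (LRU->MRU): [grape fox]
  16. access lime: MISS, evict grape. Cache (LRU->MRU): [fox lime]
  17. access lime: HIT. Cache (LRU->MRU): [fox lime]
  18. access lime: HIT. Cache (LRU->MRU): [fox lime]
  19. access grape: MISS, evict fox. Cache (LRU->MRU): [lime grape]
  20. access fox: MISS, evict lime. Cache (LRU->MRU): [grape fox]
  21. access elk: MISS, evict grape. Cache (LRU->MRU): [fox elk]
  22. access lime: MISS, evict fox. Cache (LRU->MRU): [elk lime]
  23. access bee: MISS, evict elk. Cache (LRU->MRU): [lime bee]
  24. access lime: HIT. Cache (LRU->MRU): [bee lime]
  25. access elk: MISS, evict bee. Cache (LRU->MRU): [lime elk]
  26. access elk: HIT. Cache (LRU->MRU): [lime elk]
  27. access cherry: MISS, evict lime. Cache (LRU->MRU): [elk cherry]
  28. access lime: MISS, evict elk. Cache (LRU->MRU): [cherry lime]
  29. access bee: MISS, evict cherry. Cache (LRU->MRU): [lime bee]
  30. access lime: HIT. Cache (LRU->MRU): [bee lime]
  31. access grape: MISS, evict bee. Cache (LRU->MRU): [lime grape]
  32. access elk: MISS, evict lime. Cache (LRU->MRU): [grape elk]
  33. access fox: MISS, evict grape. Cache (LRU->MRU): [elk fox]
  34. access lime: MISS, evict elk. Cache (LRU->MRU): [fox lime]
  35. access mango: MISS, evict fox. Cache (LRU->MRU): [lime mango]
  36. access lime: HIT. Cache (LRU->MRU): [mango lime]
  37. access lime: HIT. Cache (LRU->MRU): [mango lime]
  38. access fox: MISS, evict mango. Cache (LRU->MRU): [lime fox]
  39. access lime: HIT. Cache (LRU->MRU): [fox lime]
Total: 15 hits, 24 misses, 22 evictions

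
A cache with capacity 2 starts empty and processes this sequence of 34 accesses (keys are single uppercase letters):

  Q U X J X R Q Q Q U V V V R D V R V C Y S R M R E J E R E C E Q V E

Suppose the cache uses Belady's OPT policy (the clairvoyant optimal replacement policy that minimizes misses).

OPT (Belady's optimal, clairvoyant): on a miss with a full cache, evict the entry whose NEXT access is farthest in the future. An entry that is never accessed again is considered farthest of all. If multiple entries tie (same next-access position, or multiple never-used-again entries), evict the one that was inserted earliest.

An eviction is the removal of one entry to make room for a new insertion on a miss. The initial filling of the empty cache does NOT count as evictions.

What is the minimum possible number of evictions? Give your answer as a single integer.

Answer: 18

Derivation:
OPT (Belady) simulation (capacity=2):
  1. access Q: MISS. Cache: [Q]
  2. access U: MISS. Cache: [Q U]
  3. access X: MISS, evict U (next use: step 10). Cache: [Q X]
  4. access J: MISS, evict Q (next use: step 7). Cache: [X J]
  5. access X: HIT. Next use of X: never. Cache: [X J]
  6. access R: MISS, evict X (next use: never). Cache: [J R]
  7. access Q: MISS, evict J (next use: step 26). Cache: [R Q]
  8. access Q: HIT. Next use of Q: step 9. Cache: [R Q]
  9. access Q: HIT. Next use of Q: step 32. Cache: [R Q]
  10. access U: MISS, evict Q (next use: step 32). Cache: [R U]
  11. access V: MISS, evict U (next use: never). Cache: [R V]
  12. access V: HIT. Next use of V: step 13. Cache: [R V]
  13. access V: HIT. Next use of V: step 16. Cache: [R V]
  14. access R: HIT. Next use of R: step 17. Cache: [R V]
  15. access D: MISS, evict R (next use: step 17). Cache: [V D]
  16. access V: HIT. Next use of V: step 18. Cache: [V D]
  17. access R: MISS, evict D (next use: never). Cache: [V R]
  18. access V: HIT. Next use of V: step 33. Cache: [V R]
  19. access C: MISS, evict V (next use: step 33). Cache: [R C]
  20. access Y: MISS, evict C (next use: step 30). Cache: [R Y]
  21. access S: MISS, evict Y (next use: never). Cache: [R S]
  22. access R: HIT. Next use of R: step 24. Cache: [R S]
  23. access M: MISS, evict S (next use: never). Cache: [R M]
  24. access R: HIT. Next use of R: step 28. Cache: [R M]
  25. access E: MISS, evict M (next use: never). Cache: [R E]
  26. access J: MISS, evict R (next use: step 28). Cache: [E J]
  27. access E: HIT. Next use of E: step 29. Cache: [E J]
  28. access R: MISS, evict J (next use: never). Cache: [E R]
  29. access E: HIT. Next use of E: step 31. Cache: [E R]
  30. access C: MISS, evict R (next use: never). Cache: [E C]
  31. access E: HIT. Next use of E: step 34. Cache: [E C]
  32. access Q: MISS, evict C (next use: never). Cache: [E Q]
  33. access V: MISS, evict Q (next use: never). Cache: [E V]
  34. access E: HIT. Next use of E: never. Cache: [E V]
Total: 14 hits, 20 misses, 18 evictions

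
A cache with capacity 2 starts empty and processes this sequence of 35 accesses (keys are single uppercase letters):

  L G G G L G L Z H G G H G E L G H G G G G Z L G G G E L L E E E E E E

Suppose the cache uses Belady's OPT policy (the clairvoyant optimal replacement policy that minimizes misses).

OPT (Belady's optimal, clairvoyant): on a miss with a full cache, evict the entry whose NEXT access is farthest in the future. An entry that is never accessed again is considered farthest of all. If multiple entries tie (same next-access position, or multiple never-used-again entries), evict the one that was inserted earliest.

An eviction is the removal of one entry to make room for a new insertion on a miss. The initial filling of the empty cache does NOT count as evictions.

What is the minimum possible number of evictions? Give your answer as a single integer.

OPT (Belady) simulation (capacity=2):
  1. access L: MISS. Cache: [L]
  2. access G: MISS. Cache: [L G]
  3. access G: HIT. Next use of G: step 4. Cache: [L G]
  4. access G: HIT. Next use of G: step 6. Cache: [L G]
  5. access L: HIT. Next use of L: step 7. Cache: [L G]
  6. access G: HIT. Next use of G: step 10. Cache: [L G]
  7. access L: HIT. Next use of L: step 15. Cache: [L G]
  8. access Z: MISS, evict L (next use: step 15). Cache: [G Z]
  9. access H: MISS, evict Z (next use: step 22). Cache: [G H]
  10. access G: HIT. Next use of G: step 11. Cache: [G H]
  11. access G: HIT. Next use of G: step 13. Cache: [G H]
  12. access H: HIT. Next use of H: step 17. Cache: [G H]
  13. access G: HIT. Next use of G: step 16. Cache: [G H]
  14. access E: MISS, evict H (next use: step 17). Cache: [G E]
  15. access L: MISS, evict E (next use: step 27). Cache: [G L]
  16. access G: HIT. Next use of G: step 18. Cache: [G L]
  17. access H: MISS, evict L (next use: step 23). Cache: [G H]
  18. access G: HIT. Next use of G: step 19. Cache: [G H]
  19. access G: HIT. Next use of G: step 20. Cache: [G H]
  20. access G: HIT. Next use of G: step 21. Cache: [G H]
  21. access G: HIT. Next use of G: step 24. Cache: [G H]
  22. access Z: MISS, evict H (next use: never). Cache: [G Z]
  23. access L: MISS, evict Z (next use: never). Cache: [G L]
  24. access G: HIT. Next use of G: step 25. Cache: [G L]
  25. access G: HIT. Next use of G: step 26. Cache: [G L]
  26. access G: HIT. Next use of G: never. Cache: [G L]
  27. access E: MISS, evict G (next use: never). Cache: [L E]
  28. access L: HIT. Next use of L: step 29. Cache: [L E]
  29. access L: HIT. Next use of L: never. Cache: [L E]
  30. access E: HIT. Next use of E: step 31. Cache: [L E]
  31. access E: HIT. Next use of E: step 32. Cache: [L E]
  32. access E: HIT. Next use of E: step 33. Cache: [L E]
  33. access E: HIT. Next use of E: step 34. Cache: [L E]
  34. access E: HIT. Next use of E: step 35. Cache: [L E]
  35. access E: HIT. Next use of E: never. Cache: [L E]
Total: 25 hits, 10 misses, 8 evictions

Answer: 8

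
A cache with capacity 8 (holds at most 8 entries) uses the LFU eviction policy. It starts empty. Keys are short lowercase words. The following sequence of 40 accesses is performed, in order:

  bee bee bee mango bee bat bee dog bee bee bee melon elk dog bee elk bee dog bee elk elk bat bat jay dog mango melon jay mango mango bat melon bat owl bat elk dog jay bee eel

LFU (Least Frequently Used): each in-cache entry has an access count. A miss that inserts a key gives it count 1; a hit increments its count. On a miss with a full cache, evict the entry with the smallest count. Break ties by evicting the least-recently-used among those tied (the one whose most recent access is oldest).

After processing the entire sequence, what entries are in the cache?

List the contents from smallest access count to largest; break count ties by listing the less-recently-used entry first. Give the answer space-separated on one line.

Answer: eel melon jay mango elk dog bat bee

Derivation:
LFU simulation (capacity=8):
  1. access bee: MISS. Cache: [bee(c=1)]
  2. access bee: HIT, count now 2. Cache: [bee(c=2)]
  3. access bee: HIT, count now 3. Cache: [bee(c=3)]
  4. access mango: MISS. Cache: [mango(c=1) bee(c=3)]
  5. access bee: HIT, count now 4. Cache: [mango(c=1) bee(c=4)]
  6. access bat: MISS. Cache: [mango(c=1) bat(c=1) bee(c=4)]
  7. access bee: HIT, count now 5. Cache: [mango(c=1) bat(c=1) bee(c=5)]
  8. access dog: MISS. Cache: [mango(c=1) bat(c=1) dog(c=1) bee(c=5)]
  9. access bee: HIT, count now 6. Cache: [mango(c=1) bat(c=1) dog(c=1) bee(c=6)]
  10. access bee: HIT, count now 7. Cache: [mango(c=1) bat(c=1) dog(c=1) bee(c=7)]
  11. access bee: HIT, count now 8. Cache: [mango(c=1) bat(c=1) dog(c=1) bee(c=8)]
  12. access melon: MISS. Cache: [mango(c=1) bat(c=1) dog(c=1) melon(c=1) bee(c=8)]
  13. access elk: MISS. Cache: [mango(c=1) bat(c=1) dog(c=1) melon(c=1) elk(c=1) bee(c=8)]
  14. access dog: HIT, count now 2. Cache: [mango(c=1) bat(c=1) melon(c=1) elk(c=1) dog(c=2) bee(c=8)]
  15. access bee: HIT, count now 9. Cache: [mango(c=1) bat(c=1) melon(c=1) elk(c=1) dog(c=2) bee(c=9)]
  16. access elk: HIT, count now 2. Cache: [mango(c=1) bat(c=1) melon(c=1) dog(c=2) elk(c=2) bee(c=9)]
  17. access bee: HIT, count now 10. Cache: [mango(c=1) bat(c=1) melon(c=1) dog(c=2) elk(c=2) bee(c=10)]
  18. access dog: HIT, count now 3. Cache: [mango(c=1) bat(c=1) melon(c=1) elk(c=2) dog(c=3) bee(c=10)]
  19. access bee: HIT, count now 11. Cache: [mango(c=1) bat(c=1) melon(c=1) elk(c=2) dog(c=3) bee(c=11)]
  20. access elk: HIT, count now 3. Cache: [mango(c=1) bat(c=1) melon(c=1) dog(c=3) elk(c=3) bee(c=11)]
  21. access elk: HIT, count now 4. Cache: [mango(c=1) bat(c=1) melon(c=1) dog(c=3) elk(c=4) bee(c=11)]
  22. access bat: HIT, count now 2. Cache: [mango(c=1) melon(c=1) bat(c=2) dog(c=3) elk(c=4) bee(c=11)]
  23. access bat: HIT, count now 3. Cache: [mango(c=1) melon(c=1) dog(c=3) bat(c=3) elk(c=4) bee(c=11)]
  24. access jay: MISS. Cache: [mango(c=1) melon(c=1) jay(c=1) dog(c=3) bat(c=3) elk(c=4) bee(c=11)]
  25. access dog: HIT, count now 4. Cache: [mango(c=1) melon(c=1) jay(c=1) bat(c=3) elk(c=4) dog(c=4) bee(c=11)]
  26. access mango: HIT, count now 2. Cache: [melon(c=1) jay(c=1) mango(c=2) bat(c=3) elk(c=4) dog(c=4) bee(c=11)]
  27. access melon: HIT, count now 2. Cache: [jay(c=1) mango(c=2) melon(c=2) bat(c=3) elk(c=4) dog(c=4) bee(c=11)]
  28. access jay: HIT, count now 2. Cache: [mango(c=2) melon(c=2) jay(c=2) bat(c=3) elk(c=4) dog(c=4) bee(c=11)]
  29. access mango: HIT, count now 3. Cache: [melon(c=2) jay(c=2) bat(c=3) mango(c=3) elk(c=4) dog(c=4) bee(c=11)]
  30. access mango: HIT, count now 4. Cache: [melon(c=2) jay(c=2) bat(c=3) elk(c=4) dog(c=4) mango(c=4) bee(c=11)]
  31. access bat: HIT, count now 4. Cache: [melon(c=2) jay(c=2) elk(c=4) dog(c=4) mango(c=4) bat(c=4) bee(c=11)]
  32. access melon: HIT, count now 3. Cache: [jay(c=2) melon(c=3) elk(c=4) dog(c=4) mango(c=4) bat(c=4) bee(c=11)]
  33. access bat: HIT, count now 5. Cache: [jay(c=2) melon(c=3) elk(c=4) dog(c=4) mango(c=4) bat(c=5) bee(c=11)]
  34. access owl: MISS. Cache: [owl(c=1) jay(c=2) melon(c=3) elk(c=4) dog(c=4) mango(c=4) bat(c=5) bee(c=11)]
  35. access bat: HIT, count now 6. Cache: [owl(c=1) jay(c=2) melon(c=3) elk(c=4) dog(c=4) mango(c=4) bat(c=6) bee(c=11)]
  36. access elk: HIT, count now 5. Cache: [owl(c=1) jay(c=2) melon(c=3) dog(c=4) mango(c=4) elk(c=5) bat(c=6) bee(c=11)]
  37. access dog: HIT, count now 5. Cache: [owl(c=1) jay(c=2) melon(c=3) mango(c=4) elk(c=5) dog(c=5) bat(c=6) bee(c=11)]
  38. access jay: HIT, count now 3. Cache: [owl(c=1) melon(c=3) jay(c=3) mango(c=4) elk(c=5) dog(c=5) bat(c=6) bee(c=11)]
  39. access bee: HIT, count now 12. Cache: [owl(c=1) melon(c=3) jay(c=3) mango(c=4) elk(c=5) dog(c=5) bat(c=6) bee(c=12)]
  40. access eel: MISS, evict owl(c=1). Cache: [eel(c=1) melon(c=3) jay(c=3) mango(c=4) elk(c=5) dog(c=5) bat(c=6) bee(c=12)]
Total: 31 hits, 9 misses, 1 evictions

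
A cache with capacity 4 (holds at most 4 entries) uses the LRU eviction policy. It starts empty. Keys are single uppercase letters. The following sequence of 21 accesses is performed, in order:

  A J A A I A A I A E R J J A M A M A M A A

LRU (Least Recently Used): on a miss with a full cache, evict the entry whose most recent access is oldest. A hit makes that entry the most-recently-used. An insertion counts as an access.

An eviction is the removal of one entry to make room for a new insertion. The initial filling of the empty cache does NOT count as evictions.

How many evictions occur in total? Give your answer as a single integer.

Answer: 3

Derivation:
LRU simulation (capacity=4):
  1. access A: MISS. Cache (LRU->MRU): [A]
  2. access J: MISS. Cache (LRU->MRU): [A J]
  3. access A: HIT. Cache (LRU->MRU): [J A]
  4. access A: HIT. Cache (LRU->MRU): [J A]
  5. access I: MISS. Cache (LRU->MRU): [J A I]
  6. access A: HIT. Cache (LRU->MRU): [J I A]
  7. access A: HIT. Cache (LRU->MRU): [J I A]
  8. access I: HIT. Cache (LRU->MRU): [J A I]
  9. access A: HIT. Cache (LRU->MRU): [J I A]
  10. access E: MISS. Cache (LRU->MRU): [J I A E]
  11. access R: MISS, evict J. Cache (LRU->MRU): [I A E R]
  12. access J: MISS, evict I. Cache (LRU->MRU): [A E R J]
  13. access J: HIT. Cache (LRU->MRU): [A E R J]
  14. access A: HIT. Cache (LRU->MRU): [E R J A]
  15. access M: MISS, evict E. Cache (LRU->MRU): [R J A M]
  16. access A: HIT. Cache (LRU->MRU): [R J M A]
  17. access M: HIT. Cache (LRU->MRU): [R J A M]
  18. access A: HIT. Cache (LRU->MRU): [R J M A]
  19. access M: HIT. Cache (LRU->MRU): [R J A M]
  20. access A: HIT. Cache (LRU->MRU): [R J M A]
  21. access A: HIT. Cache (LRU->MRU): [R J M A]
Total: 14 hits, 7 misses, 3 evictions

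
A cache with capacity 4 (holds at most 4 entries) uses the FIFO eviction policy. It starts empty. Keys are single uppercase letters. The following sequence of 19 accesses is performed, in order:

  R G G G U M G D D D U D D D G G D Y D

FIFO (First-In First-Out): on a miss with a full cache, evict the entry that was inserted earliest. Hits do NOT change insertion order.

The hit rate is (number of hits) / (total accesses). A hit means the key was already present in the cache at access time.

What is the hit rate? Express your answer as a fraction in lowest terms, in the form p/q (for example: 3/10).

Answer: 13/19

Derivation:
FIFO simulation (capacity=4):
  1. access R: MISS. Cache (old->new): [R]
  2. access G: MISS. Cache (old->new): [R G]
  3. access G: HIT. Cache (old->new): [R G]
  4. access G: HIT. Cache (old->new): [R G]
  5. access U: MISS. Cache (old->new): [R G U]
  6. access M: MISS. Cache (old->new): [R G U M]
  7. access G: HIT. Cache (old->new): [R G U M]
  8. access D: MISS, evict R. Cache (old->new): [G U M D]
  9. access D: HIT. Cache (old->new): [G U M D]
  10. access D: HIT. Cache (old->new): [G U M D]
  11. access U: HIT. Cache (old->new): [G U M D]
  12. access D: HIT. Cache (old->new): [G U M D]
  13. access D: HIT. Cache (old->new): [G U M D]
  14. access D: HIT. Cache (old->new): [G U M D]
  15. access G: HIT. Cache (old->new): [G U M D]
  16. access G: HIT. Cache (old->new): [G U M D]
  17. access D: HIT. Cache (old->new): [G U M D]
  18. access Y: MISS, evict G. Cache (old->new): [U M D Y]
  19. access D: HIT. Cache (old->new): [U M D Y]
Total: 13 hits, 6 misses, 2 evictions

Hit rate = 13/19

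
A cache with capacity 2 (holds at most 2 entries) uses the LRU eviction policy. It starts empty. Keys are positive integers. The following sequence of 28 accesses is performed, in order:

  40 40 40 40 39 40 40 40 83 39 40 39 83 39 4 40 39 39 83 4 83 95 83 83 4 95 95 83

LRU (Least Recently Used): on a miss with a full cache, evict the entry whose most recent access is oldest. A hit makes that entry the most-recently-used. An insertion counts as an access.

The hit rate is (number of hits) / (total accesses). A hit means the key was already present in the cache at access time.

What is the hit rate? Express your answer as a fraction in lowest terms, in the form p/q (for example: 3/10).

Answer: 13/28

Derivation:
LRU simulation (capacity=2):
  1. access 40: MISS. Cache (LRU->MRU): [40]
  2. access 40: HIT. Cache (LRU->MRU): [40]
  3. access 40: HIT. Cache (LRU->MRU): [40]
  4. access 40: HIT. Cache (LRU->MRU): [40]
  5. access 39: MISS. Cache (LRU->MRU): [40 39]
  6. access 40: HIT. Cache (LRU->MRU): [39 40]
  7. access 40: HIT. Cache (LRU->MRU): [39 40]
  8. access 40: HIT. Cache (LRU->MRU): [39 40]
  9. access 83: MISS, evict 39. Cache (LRU->MRU): [40 83]
  10. access 39: MISS, evict 40. Cache (LRU->MRU): [83 39]
  11. access 40: MISS, evict 83. Cache (LRU->MRU): [39 40]
  12. access 39: HIT. Cache (LRU->MRU): [40 39]
  13. access 83: MISS, evict 40. Cache (LRU->MRU): [39 83]
  14. access 39: HIT. Cache (LRU->MRU): [83 39]
  15. access 4: MISS, evict 83. Cache (LRU->MRU): [39 4]
  16. access 40: MISS, evict 39. Cache (LRU->MRU): [4 40]
  17. access 39: MISS, evict 4. Cache (LRU->MRU): [40 39]
  18. access 39: HIT. Cache (LRU->MRU): [40 39]
  19. access 83: MISS, evict 40. Cache (LRU->MRU): [39 83]
  20. access 4: MISS, evict 39. Cache (LRU->MRU): [83 4]
  21. access 83: HIT. Cache (LRU->MRU): [4 83]
  22. access 95: MISS, evict 4. Cache (LRU->MRU): [83 95]
  23. access 83: HIT. Cache (LRU->MRU): [95 83]
  24. access 83: HIT. Cache (LRU->MRU): [95 83]
  25. access 4: MISS, evict 95. Cache (LRU->MRU): [83 4]
  26. access 95: MISS, evict 83. Cache (LRU->MRU): [4 95]
  27. access 95: HIT. Cache (LRU->MRU): [4 95]
  28. access 83: MISS, evict 4. Cache (LRU->MRU): [95 83]
Total: 13 hits, 15 misses, 13 evictions

Hit rate = 13/28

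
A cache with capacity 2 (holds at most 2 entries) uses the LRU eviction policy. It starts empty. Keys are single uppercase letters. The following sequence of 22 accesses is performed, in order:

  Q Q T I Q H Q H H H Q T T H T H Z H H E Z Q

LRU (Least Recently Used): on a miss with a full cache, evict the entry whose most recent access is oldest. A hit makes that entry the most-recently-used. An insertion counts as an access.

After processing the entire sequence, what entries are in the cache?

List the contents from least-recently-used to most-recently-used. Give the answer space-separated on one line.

Answer: Z Q

Derivation:
LRU simulation (capacity=2):
  1. access Q: MISS. Cache (LRU->MRU): [Q]
  2. access Q: HIT. Cache (LRU->MRU): [Q]
  3. access T: MISS. Cache (LRU->MRU): [Q T]
  4. access I: MISS, evict Q. Cache (LRU->MRU): [T I]
  5. access Q: MISS, evict T. Cache (LRU->MRU): [I Q]
  6. access H: MISS, evict I. Cache (LRU->MRU): [Q H]
  7. access Q: HIT. Cache (LRU->MRU): [H Q]
  8. access H: HIT. Cache (LRU->MRU): [Q H]
  9. access H: HIT. Cache (LRU->MRU): [Q H]
  10. access H: HIT. Cache (LRU->MRU): [Q H]
  11. access Q: HIT. Cache (LRU->MRU): [H Q]
  12. access T: MISS, evict H. Cache (LRU->MRU): [Q T]
  13. access T: HIT. Cache (LRU->MRU): [Q T]
  14. access H: MISS, evict Q. Cache (LRU->MRU): [T H]
  15. access T: HIT. Cache (LRU->MRU): [H T]
  16. access H: HIT. Cache (LRU->MRU): [T H]
  17. access Z: MISS, evict T. Cache (LRU->MRU): [H Z]
  18. access H: HIT. Cache (LRU->MRU): [Z H]
  19. access H: HIT. Cache (LRU->MRU): [Z H]
  20. access E: MISS, evict Z. Cache (LRU->MRU): [H E]
  21. access Z: MISS, evict H. Cache (LRU->MRU): [E Z]
  22. access Q: MISS, evict E. Cache (LRU->MRU): [Z Q]
Total: 11 hits, 11 misses, 9 evictions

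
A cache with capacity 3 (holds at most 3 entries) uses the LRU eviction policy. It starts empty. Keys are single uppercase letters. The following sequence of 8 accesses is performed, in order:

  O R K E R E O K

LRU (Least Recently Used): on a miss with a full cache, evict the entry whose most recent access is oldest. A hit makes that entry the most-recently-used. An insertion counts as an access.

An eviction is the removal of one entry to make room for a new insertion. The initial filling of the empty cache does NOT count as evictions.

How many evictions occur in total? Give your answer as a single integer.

Answer: 3

Derivation:
LRU simulation (capacity=3):
  1. access O: MISS. Cache (LRU->MRU): [O]
  2. access R: MISS. Cache (LRU->MRU): [O R]
  3. access K: MISS. Cache (LRU->MRU): [O R K]
  4. access E: MISS, evict O. Cache (LRU->MRU): [R K E]
  5. access R: HIT. Cache (LRU->MRU): [K E R]
  6. access E: HIT. Cache (LRU->MRU): [K R E]
  7. access O: MISS, evict K. Cache (LRU->MRU): [R E O]
  8. access K: MISS, evict R. Cache (LRU->MRU): [E O K]
Total: 2 hits, 6 misses, 3 evictions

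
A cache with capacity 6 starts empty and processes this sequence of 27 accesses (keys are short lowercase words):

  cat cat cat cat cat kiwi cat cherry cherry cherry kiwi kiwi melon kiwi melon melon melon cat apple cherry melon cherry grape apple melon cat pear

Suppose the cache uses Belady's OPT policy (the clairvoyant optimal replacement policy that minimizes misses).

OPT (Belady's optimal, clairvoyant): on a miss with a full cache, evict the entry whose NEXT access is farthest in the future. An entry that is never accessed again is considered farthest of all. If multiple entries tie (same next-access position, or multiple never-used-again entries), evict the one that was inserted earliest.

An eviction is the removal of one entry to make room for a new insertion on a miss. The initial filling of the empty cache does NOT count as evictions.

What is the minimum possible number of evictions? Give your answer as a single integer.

Answer: 1

Derivation:
OPT (Belady) simulation (capacity=6):
  1. access cat: MISS. Cache: [cat]
  2. access cat: HIT. Next use of cat: step 3. Cache: [cat]
  3. access cat: HIT. Next use of cat: step 4. Cache: [cat]
  4. access cat: HIT. Next use of cat: step 5. Cache: [cat]
  5. access cat: HIT. Next use of cat: step 7. Cache: [cat]
  6. access kiwi: MISS. Cache: [cat kiwi]
  7. access cat: HIT. Next use of cat: step 18. Cache: [cat kiwi]
  8. access cherry: MISS. Cache: [cat kiwi cherry]
  9. access cherry: HIT. Next use of cherry: step 10. Cache: [cat kiwi cherry]
  10. access cherry: HIT. Next use of cherry: step 20. Cache: [cat kiwi cherry]
  11. access kiwi: HIT. Next use of kiwi: step 12. Cache: [cat kiwi cherry]
  12. access kiwi: HIT. Next use of kiwi: step 14. Cache: [cat kiwi cherry]
  13. access melon: MISS. Cache: [cat kiwi cherry melon]
  14. access kiwi: HIT. Next use of kiwi: never. Cache: [cat kiwi cherry melon]
  15. access melon: HIT. Next use of melon: step 16. Cache: [cat kiwi cherry melon]
  16. access melon: HIT. Next use of melon: step 17. Cache: [cat kiwi cherry melon]
  17. access melon: HIT. Next use of melon: step 21. Cache: [cat kiwi cherry melon]
  18. access cat: HIT. Next use of cat: step 26. Cache: [cat kiwi cherry melon]
  19. access apple: MISS. Cache: [cat kiwi cherry melon apple]
  20. access cherry: HIT. Next use of cherry: step 22. Cache: [cat kiwi cherry melon apple]
  21. access melon: HIT. Next use of melon: step 25. Cache: [cat kiwi cherry melon apple]
  22. access cherry: HIT. Next use of cherry: never. Cache: [cat kiwi cherry melon apple]
  23. access grape: MISS. Cache: [cat kiwi cherry melon apple grape]
  24. access apple: HIT. Next use of apple: never. Cache: [cat kiwi cherry melon apple grape]
  25. access melon: HIT. Next use of melon: never. Cache: [cat kiwi cherry melon apple grape]
  26. access cat: HIT. Next use of cat: never. Cache: [cat kiwi cherry melon apple grape]
  27. access pear: MISS, evict cat (next use: never). Cache: [kiwi cherry melon apple grape pear]
Total: 20 hits, 7 misses, 1 evictions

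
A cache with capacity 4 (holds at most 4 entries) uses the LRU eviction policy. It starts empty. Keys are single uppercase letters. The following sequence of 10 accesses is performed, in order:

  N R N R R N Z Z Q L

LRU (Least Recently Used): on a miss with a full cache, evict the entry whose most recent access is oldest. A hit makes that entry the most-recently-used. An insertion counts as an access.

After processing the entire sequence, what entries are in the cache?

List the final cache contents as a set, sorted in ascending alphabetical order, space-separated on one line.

LRU simulation (capacity=4):
  1. access N: MISS. Cache (LRU->MRU): [N]
  2. access R: MISS. Cache (LRU->MRU): [N R]
  3. access N: HIT. Cache (LRU->MRU): [R N]
  4. access R: HIT. Cache (LRU->MRU): [N R]
  5. access R: HIT. Cache (LRU->MRU): [N R]
  6. access N: HIT. Cache (LRU->MRU): [R N]
  7. access Z: MISS. Cache (LRU->MRU): [R N Z]
  8. access Z: HIT. Cache (LRU->MRU): [R N Z]
  9. access Q: MISS. Cache (LRU->MRU): [R N Z Q]
  10. access L: MISS, evict R. Cache (LRU->MRU): [N Z Q L]
Total: 5 hits, 5 misses, 1 evictions

Answer: L N Q Z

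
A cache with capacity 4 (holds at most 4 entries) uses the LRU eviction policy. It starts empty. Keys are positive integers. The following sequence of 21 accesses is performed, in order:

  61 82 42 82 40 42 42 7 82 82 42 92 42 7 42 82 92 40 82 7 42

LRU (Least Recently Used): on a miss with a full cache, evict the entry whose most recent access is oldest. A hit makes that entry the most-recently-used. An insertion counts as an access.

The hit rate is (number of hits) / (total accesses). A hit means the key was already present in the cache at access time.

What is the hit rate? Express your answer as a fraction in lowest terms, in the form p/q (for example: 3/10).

LRU simulation (capacity=4):
  1. access 61: MISS. Cache (LRU->MRU): [61]
  2. access 82: MISS. Cache (LRU->MRU): [61 82]
  3. access 42: MISS. Cache (LRU->MRU): [61 82 42]
  4. access 82: HIT. Cache (LRU->MRU): [61 42 82]
  5. access 40: MISS. Cache (LRU->MRU): [61 42 82 40]
  6. access 42: HIT. Cache (LRU->MRU): [61 82 40 42]
  7. access 42: HIT. Cache (LRU->MRU): [61 82 40 42]
  8. access 7: MISS, evict 61. Cache (LRU->MRU): [82 40 42 7]
  9. access 82: HIT. Cache (LRU->MRU): [40 42 7 82]
  10. access 82: HIT. Cache (LRU->MRU): [40 42 7 82]
  11. access 42: HIT. Cache (LRU->MRU): [40 7 82 42]
  12. access 92: MISS, evict 40. Cache (LRU->MRU): [7 82 42 92]
  13. access 42: HIT. Cache (LRU->MRU): [7 82 92 42]
  14. access 7: HIT. Cache (LRU->MRU): [82 92 42 7]
  15. access 42: HIT. Cache (LRU->MRU): [82 92 7 42]
  16. access 82: HIT. Cache (LRU->MRU): [92 7 42 82]
  17. access 92: HIT. Cache (LRU->MRU): [7 42 82 92]
  18. access 40: MISS, evict 7. Cache (LRU->MRU): [42 82 92 40]
  19. access 82: HIT. Cache (LRU->MRU): [42 92 40 82]
  20. access 7: MISS, evict 42. Cache (LRU->MRU): [92 40 82 7]
  21. access 42: MISS, evict 92. Cache (LRU->MRU): [40 82 7 42]
Total: 12 hits, 9 misses, 5 evictions

Hit rate = 12/21 = 4/7

Answer: 4/7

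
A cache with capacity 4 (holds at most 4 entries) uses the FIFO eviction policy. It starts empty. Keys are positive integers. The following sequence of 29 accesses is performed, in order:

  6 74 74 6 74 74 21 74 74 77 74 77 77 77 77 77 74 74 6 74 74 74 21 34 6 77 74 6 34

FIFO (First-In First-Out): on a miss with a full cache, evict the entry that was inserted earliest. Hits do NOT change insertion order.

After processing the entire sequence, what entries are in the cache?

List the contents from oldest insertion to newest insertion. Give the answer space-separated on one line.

FIFO simulation (capacity=4):
  1. access 6: MISS. Cache (old->new): [6]
  2. access 74: MISS. Cache (old->new): [6 74]
  3. access 74: HIT. Cache (old->new): [6 74]
  4. access 6: HIT. Cache (old->new): [6 74]
  5. access 74: HIT. Cache (old->new): [6 74]
  6. access 74: HIT. Cache (old->new): [6 74]
  7. access 21: MISS. Cache (old->new): [6 74 21]
  8. access 74: HIT. Cache (old->new): [6 74 21]
  9. access 74: HIT. Cache (old->new): [6 74 21]
  10. access 77: MISS. Cache (old->new): [6 74 21 77]
  11. access 74: HIT. Cache (old->new): [6 74 21 77]
  12. access 77: HIT. Cache (old->new): [6 74 21 77]
  13. access 77: HIT. Cache (old->new): [6 74 21 77]
  14. access 77: HIT. Cache (old->new): [6 74 21 77]
  15. access 77: HIT. Cache (old->new): [6 74 21 77]
  16. access 77: HIT. Cache (old->new): [6 74 21 77]
  17. access 74: HIT. Cache (old->new): [6 74 21 77]
  18. access 74: HIT. Cache (old->new): [6 74 21 77]
  19. access 6: HIT. Cache (old->new): [6 74 21 77]
  20. access 74: HIT. Cache (old->new): [6 74 21 77]
  21. access 74: HIT. Cache (old->new): [6 74 21 77]
  22. access 74: HIT. Cache (old->new): [6 74 21 77]
  23. access 21: HIT. Cache (old->new): [6 74 21 77]
  24. access 34: MISS, evict 6. Cache (old->new): [74 21 77 34]
  25. access 6: MISS, evict 74. Cache (old->new): [21 77 34 6]
  26. access 77: HIT. Cache (old->new): [21 77 34 6]
  27. access 74: MISS, evict 21. Cache (old->new): [77 34 6 74]
  28. access 6: HIT. Cache (old->new): [77 34 6 74]
  29. access 34: HIT. Cache (old->new): [77 34 6 74]
Total: 22 hits, 7 misses, 3 evictions

Answer: 77 34 6 74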